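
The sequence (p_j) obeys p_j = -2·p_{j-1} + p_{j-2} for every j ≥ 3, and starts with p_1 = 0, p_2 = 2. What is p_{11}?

-4756

p_3 = -4  p_4 = 10  p_5 = -24  p_6 = 58  p_7 = -140  p_8 = 338  p_9 = -816  p_{10} = 1970  p_{11} = -4756.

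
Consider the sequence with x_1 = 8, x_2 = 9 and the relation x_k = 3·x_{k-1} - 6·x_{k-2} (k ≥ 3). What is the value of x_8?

4131

Compute successive terms:
x_3 = -21; x_4 = -117; x_5 = -225; x_6 = 27; x_7 = 1431; x_8 = 4131.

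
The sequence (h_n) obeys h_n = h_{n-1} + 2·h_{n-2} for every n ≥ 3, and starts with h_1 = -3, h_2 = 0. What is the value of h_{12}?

-2046

Applying the relation repeatedly:
h_3 = -6, h_4 = -6, h_5 = -18, h_6 = -30, h_7 = -66, h_8 = -126, h_9 = -258, h_{10} = -510, h_{11} = -1026, h_{12} = -2046.
(Characteristic roots are 2 and -1.)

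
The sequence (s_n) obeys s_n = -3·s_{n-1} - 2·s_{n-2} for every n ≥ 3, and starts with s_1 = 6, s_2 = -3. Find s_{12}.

s_3 = -3, s_4 = 15, s_5 = -39, s_6 = 87, s_7 = -183, s_8 = 375, s_9 = -759, s_{10} = 1527, s_{11} = -3063, s_{12} = 6135.
(Characteristic roots are -1 and -2.)

6135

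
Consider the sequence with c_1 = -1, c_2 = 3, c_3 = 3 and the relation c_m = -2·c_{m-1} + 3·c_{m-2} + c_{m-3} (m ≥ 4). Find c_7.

c_4 = 2  c_5 = 8  c_6 = -7  c_7 = 40.

40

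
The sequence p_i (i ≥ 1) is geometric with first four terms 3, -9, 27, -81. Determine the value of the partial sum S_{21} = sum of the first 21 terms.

Common ratio r = -3.
p_i = 3·(-3)^(i-1).
S = 3·((-3)^21 - 1)/(-3 - 1) = 3·(-10460353203 - 1)/(-4) = 7845264903.

7845264903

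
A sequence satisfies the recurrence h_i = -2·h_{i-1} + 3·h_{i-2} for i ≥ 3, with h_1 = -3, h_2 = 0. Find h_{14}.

Step forward from the initial values:
h_3 = -9; h_4 = 18; h_5 = -63; …; h_{11} = -44289; h_{12} = 132858; h_{13} = -398583; h_{14} = 1195740.
(Characteristic roots are 1 and -3.)

1195740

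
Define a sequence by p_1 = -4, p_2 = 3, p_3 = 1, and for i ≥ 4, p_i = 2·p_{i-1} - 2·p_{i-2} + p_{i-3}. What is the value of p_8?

3

Compute successive terms:
p_4 = -8;  p_5 = -15;  p_6 = -13;  p_7 = -4;  p_8 = 3.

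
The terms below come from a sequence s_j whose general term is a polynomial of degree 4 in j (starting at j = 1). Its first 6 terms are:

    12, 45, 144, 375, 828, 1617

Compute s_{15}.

54528

1st diffs: 33, 99, 231, 453, 789.
2nd diffs: 66, 132, 222, 336.
3rd diffs: 66, 90, 114.
4th diffs: 24, 24 (constant).
Newton forward-difference form: s_j = 12 + 33·C(j-1,1) + 66·C(j-1,2) + 66·C(j-1,3) + 24·C(j-1,4).
At j = 15: j-1 = 14, so s_{15} = 12 + 462 + 6006 + 24024 + 24024 = 54528.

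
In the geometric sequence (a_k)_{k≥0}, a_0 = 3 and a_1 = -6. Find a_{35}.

Common ratio r = -2.
a_k = 3·(-2)^(k-0).
a_{35} = 3·(-2)^35 = -103079215104.

-103079215104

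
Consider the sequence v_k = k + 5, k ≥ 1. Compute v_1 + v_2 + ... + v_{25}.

450

Over k = 1..25: Σk = 325.
Total = (1)·325 + (5)·25 = 450.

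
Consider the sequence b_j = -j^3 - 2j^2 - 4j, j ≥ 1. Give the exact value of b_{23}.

b_{23} = -1·23^3 - 2·23^2 - 4·23 = -13317.

-13317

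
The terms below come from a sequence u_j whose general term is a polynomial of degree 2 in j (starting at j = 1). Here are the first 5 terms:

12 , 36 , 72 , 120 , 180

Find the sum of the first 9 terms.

1980

1st diffs: 24, 36, 48, 60.
2nd diffs: 12, 12, 12 (constant).
So u_j = 6j^2 + 6j.
Continuing: 252, 336, 432, 540.
Summing j = 1..9 (9 terms) gives 1980.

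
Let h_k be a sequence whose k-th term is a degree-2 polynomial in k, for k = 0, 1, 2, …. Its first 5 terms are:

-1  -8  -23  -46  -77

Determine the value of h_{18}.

-1351

1st diffs: -7, -15, -23, -31.
2nd diffs: -8, -8, -8 (constant).
So h_k = -4k^2 - 3k - 1.
Evaluating at k = 18 gives h_{18} = -1351.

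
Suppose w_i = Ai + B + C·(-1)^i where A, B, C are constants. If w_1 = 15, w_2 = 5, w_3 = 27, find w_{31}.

Plug in i = 1, 2, 3: A + B - C = 15; 2A + B + C = 5; 3A + B - C = 27.
Subtracting the first from the second: A + 2C = -10.
Subtracting the second from the third: A - 2C = 22.
Solving: C = -8, A = 6, then B = 1.
So w_i = 6·i + 1 + (-8)·(-1)^i; at i=31 this is 195.

195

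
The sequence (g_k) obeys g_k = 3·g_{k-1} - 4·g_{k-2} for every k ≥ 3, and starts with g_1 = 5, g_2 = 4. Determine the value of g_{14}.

-41576

Iterate the recurrence:
g_3 = -8; g_4 = -40; g_5 = -88; …; g_{11} = 808; g_{12} = -6376; g_{13} = -22360; g_{14} = -41576.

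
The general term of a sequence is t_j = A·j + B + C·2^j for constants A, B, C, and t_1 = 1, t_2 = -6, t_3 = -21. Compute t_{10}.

-4078

Plug in j = 1, 2, 3: A + B + 2C = 1; 2A + B + 4C = -6; 3A + B + 8C = -21.
Subtracting the first from the second: A + 2C = -7.
Subtracting the second from the third: A + 4C = -15.
Solving: C = -4, A = 1, then B = 8.
So t_j = 1·j + 8 + (-4)·2^j; at j=10 this is -4078.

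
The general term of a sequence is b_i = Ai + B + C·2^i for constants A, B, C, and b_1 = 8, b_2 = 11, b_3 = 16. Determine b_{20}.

1048601

At i = 1, 2, 3: A + B + 2C = 8; 2A + B + 4C = 11; 3A + B + 8C = 16.
Subtracting the first from the second: A + 2C = 3.
Subtracting the second from the third: A + 4C = 5.
Solving: C = 1, A = 1, then B = 5.
So b_i = 1·i + 5 + 1·2^i; at i=20 this is 1048601.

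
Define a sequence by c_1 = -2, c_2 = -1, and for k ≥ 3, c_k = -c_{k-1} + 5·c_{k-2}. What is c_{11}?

c_3 = -9;  c_4 = 4;  c_5 = -49;  c_6 = 69;  c_7 = -314;  c_8 = 659;  c_9 = -2229;  c_{10} = 5524;  c_{11} = -16669.

-16669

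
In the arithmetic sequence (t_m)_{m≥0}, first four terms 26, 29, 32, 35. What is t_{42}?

Common difference d = 3.
t_m = 26 + (m - 0)·3.
t_{42} = 26 + 42·3 = 152.

152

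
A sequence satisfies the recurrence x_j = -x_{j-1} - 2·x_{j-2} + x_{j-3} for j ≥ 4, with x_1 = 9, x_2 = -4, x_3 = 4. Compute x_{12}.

-255

x_4 = 13;  x_5 = -25;  x_6 = 3;  x_7 = 60;  x_8 = -91;  x_9 = -26;  x_{10} = 268;  x_{11} = -307;  x_{12} = -255.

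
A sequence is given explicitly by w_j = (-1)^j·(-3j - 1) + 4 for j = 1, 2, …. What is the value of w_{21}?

(-1)^21 = -1; -3j - 1 at j=21 is -64; so w_{21} = 68.

68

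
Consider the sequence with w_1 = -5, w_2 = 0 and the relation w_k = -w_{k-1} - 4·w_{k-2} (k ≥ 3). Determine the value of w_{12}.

w_3 = 20, w_4 = -20, w_5 = -60, w_6 = 140, w_7 = 100, w_8 = -660, w_9 = 260, w_{10} = 2380, w_{11} = -3420, w_{12} = -6100.

-6100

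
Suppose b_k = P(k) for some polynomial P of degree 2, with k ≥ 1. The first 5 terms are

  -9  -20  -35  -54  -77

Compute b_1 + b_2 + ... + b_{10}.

-1065

1st diffs: -11, -15, -19, -23.
2nd diffs: -4, -4, -4 (constant).
Newton forward-difference form: b_k = -9 + (-11)·C(k-1,1) + (-4)·C(k-1,2).
Continuing: …, -104, -135, -170, -209, …, b_{10} = -252.
Summing k = 1..10 (10 terms) gives -1065.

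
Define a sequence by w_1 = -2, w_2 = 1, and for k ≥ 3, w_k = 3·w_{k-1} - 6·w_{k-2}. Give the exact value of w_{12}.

Step forward from the initial values:
w_3 = 15, w_4 = 39, w_5 = 27, w_6 = -153, w_7 = -621, w_8 = -945, w_9 = 891, w_{10} = 8343, w_{11} = 19683, w_{12} = 8991.

8991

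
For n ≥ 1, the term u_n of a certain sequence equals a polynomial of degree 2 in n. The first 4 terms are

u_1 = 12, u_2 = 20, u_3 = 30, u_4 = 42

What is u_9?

1st diffs: 8, 10, 12.
2nd diffs: 2, 2 (constant).
Newton forward-difference form: u_n = 12 + 8·C(n-1,1) + 2·C(n-1,2).
At n = 9: n-1 = 8, so u_9 = 12 + 64 + 56 = 132.

132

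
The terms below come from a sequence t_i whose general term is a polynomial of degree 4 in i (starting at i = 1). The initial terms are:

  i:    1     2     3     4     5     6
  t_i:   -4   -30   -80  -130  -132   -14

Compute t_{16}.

40766

1st diffs: -26, -50, -50, -2, 118.
2nd diffs: -24, 0, 48, 120.
3rd diffs: 24, 48, 72.
4th diffs: 24, 24 (constant).
So t_i = i^4 - 6i^3 - i^2 + 4i - 2.
Evaluating at i = 16 gives t_{16} = 40766.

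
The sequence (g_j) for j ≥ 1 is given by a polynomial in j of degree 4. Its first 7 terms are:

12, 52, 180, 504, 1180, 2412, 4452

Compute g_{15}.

95940

1st diffs: 40, 128, 324, 676, 1232, 2040.
2nd diffs: 88, 196, 352, 556, 808.
3rd diffs: 108, 156, 204, 252.
4th diffs: 48, 48, 48 (constant).
Newton forward-difference form: g_j = 12 + 40·C(j-1,1) + 88·C(j-1,2) + 108·C(j-1,3) + 48·C(j-1,4).
At j = 15: j-1 = 14, so g_{15} = 12 + 560 + 8008 + 39312 + 48048 = 95940.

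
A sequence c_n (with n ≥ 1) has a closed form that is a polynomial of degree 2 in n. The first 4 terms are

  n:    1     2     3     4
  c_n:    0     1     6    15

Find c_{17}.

496

1st diffs: 1, 5, 9.
2nd diffs: 4, 4 (constant).
Newton forward-difference form: c_n = 1·C(n-1,1) + 4·C(n-1,2).
At n = 17: n-1 = 16, so c_{17} = 16 + 480 = 496.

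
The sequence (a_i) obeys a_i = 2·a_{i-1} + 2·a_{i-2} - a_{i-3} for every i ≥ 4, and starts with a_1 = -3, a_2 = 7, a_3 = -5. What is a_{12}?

Step forward from the initial values:
a_4 = 7  a_5 = -3  a_6 = 13  a_7 = 13  a_8 = 55  a_9 = 123  a_{10} = 343  a_{11} = 877  a_{12} = 2317.

2317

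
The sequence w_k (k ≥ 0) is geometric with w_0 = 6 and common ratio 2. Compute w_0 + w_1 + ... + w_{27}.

1610612730

w_k = 6·2^(k-0).
S = 6·(2^28 - 1)/(2 - 1) = 6·(268435456 - 1)/(1) = 1610612730.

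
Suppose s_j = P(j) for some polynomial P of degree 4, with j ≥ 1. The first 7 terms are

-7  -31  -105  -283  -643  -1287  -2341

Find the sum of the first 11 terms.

-38555

1st diffs: -24, -74, -178, -360, -644, -1054.
2nd diffs: -50, -104, -182, -284, -410.
3rd diffs: -54, -78, -102, -126.
4th diffs: -24, -24, -24 (constant).
Newton forward-difference form: s_j = -7 + (-24)·C(j-1,1) + (-50)·C(j-1,2) + (-54)·C(j-1,3) + (-24)·C(j-1,4).
Continuing: -3955, -6303, -9583, -14017.
Summing j = 1..11 (11 terms) gives -38555.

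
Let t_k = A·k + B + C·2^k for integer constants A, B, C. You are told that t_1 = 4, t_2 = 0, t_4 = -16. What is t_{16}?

The three given values yield: A + B + 2C = 4; 2A + B + 4C = 0; 4A + B + 16C = -16.
Subtracting the first from the second: A + 2C = -4.
Subtracting the second from the third: 2A + 12C = -16.
Solving: C = -1, A = -2, then B = 8.
Hence t_{16} = -2·16 + 8 + (-1)·65536 = -65560.

-65560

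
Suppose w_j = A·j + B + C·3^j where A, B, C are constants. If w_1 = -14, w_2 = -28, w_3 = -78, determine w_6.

At j = 1, 2, 3: A + B + 3C = -14; 2A + B + 9C = -28; 3A + B + 27C = -78.
Subtracting the first from the second: A + 6C = -14.
Subtracting the second from the third: A + 18C = -50.
Solving: C = -3, A = 4, then B = -9.
Therefore w_6 = 24 + (-9) + (-3)·729 = -2172.

-2172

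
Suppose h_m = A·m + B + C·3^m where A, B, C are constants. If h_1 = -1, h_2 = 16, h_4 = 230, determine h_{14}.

The three given values yield: A + B + 3C = -1; 2A + B + 9C = 16; 4A + B + 81C = 230.
Subtracting the first from the second: A + 6C = 17.
Subtracting the second from the third: 2A + 72C = 214.
Solving: C = 3, A = -1, then B = -9.
Hence h_{14} = -1·14 + (-9) + 3·4782969 = 14348884.

14348884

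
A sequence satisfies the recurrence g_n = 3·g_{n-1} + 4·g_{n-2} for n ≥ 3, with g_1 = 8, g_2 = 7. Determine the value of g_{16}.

3221225467

Iterate the recurrence:
g_3 = 53  g_4 = 187  g_5 = 773  …  g_{13} = 50331653  g_{14} = 201326587  g_{15} = 805306373  g_{16} = 3221225467.
(Characteristic roots are 4 and -1.)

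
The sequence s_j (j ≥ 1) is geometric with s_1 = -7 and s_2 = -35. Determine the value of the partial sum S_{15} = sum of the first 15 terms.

-53405761717

Common ratio r = 5.
s_j = (-7)·5^(j-1).
S = (-7)·(5^15 - 1)/(5 - 1) = (-7)·(30517578125 - 1)/(4) = -53405761717.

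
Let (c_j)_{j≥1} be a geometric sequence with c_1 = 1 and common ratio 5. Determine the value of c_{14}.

c_j = 1·5^(j-1).
c_{14} = 1·5^13 = 1220703125.

1220703125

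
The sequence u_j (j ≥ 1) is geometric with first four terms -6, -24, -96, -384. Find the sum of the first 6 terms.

-8190

Common ratio r = 4.
u_j = (-6)·4^(j-1).
S = (-6)·(4^6 - 1)/(4 - 1) = (-6)·(4096 - 1)/(3) = -8190.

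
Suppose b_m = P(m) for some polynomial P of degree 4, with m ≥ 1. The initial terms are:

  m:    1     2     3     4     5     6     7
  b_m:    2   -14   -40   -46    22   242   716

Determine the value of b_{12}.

1st diffs: -16, -26, -6, 68, 220, 474.
2nd diffs: -10, 20, 74, 152, 254.
3rd diffs: 30, 54, 78, 102.
4th diffs: 24, 24, 24 (constant).
Newton forward-difference form: b_m = 2 + (-16)·C(m-1,1) + (-10)·C(m-1,2) + 30·C(m-1,3) + 24·C(m-1,4).
At m = 12: m-1 = 11, so b_{12} = 2 - 176 - 550 + 4950 + 7920 = 12146.

12146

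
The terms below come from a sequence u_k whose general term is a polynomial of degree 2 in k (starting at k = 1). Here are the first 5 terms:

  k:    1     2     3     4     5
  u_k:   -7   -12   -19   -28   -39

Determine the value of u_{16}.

1st diffs: -5, -7, -9, -11.
2nd diffs: -2, -2, -2 (constant).
Newton forward-difference form: u_k = -7 + (-5)·C(k-1,1) + (-2)·C(k-1,2).
At k = 16: k-1 = 15, so u_{16} = -7 - 75 - 210 = -292.

-292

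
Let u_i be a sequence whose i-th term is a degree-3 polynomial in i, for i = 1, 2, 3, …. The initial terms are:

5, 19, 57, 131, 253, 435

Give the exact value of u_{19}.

1st diffs: 14, 38, 74, 122, 182.
2nd diffs: 24, 36, 48, 60.
3rd diffs: 12, 12, 12 (constant).
So u_i = 2i^3 + 3.
Evaluating at i = 19 gives u_{19} = 13721.

13721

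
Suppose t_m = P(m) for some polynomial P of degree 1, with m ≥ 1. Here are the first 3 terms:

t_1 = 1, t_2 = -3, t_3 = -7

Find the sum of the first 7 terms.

1st diffs: -4, -4 (constant).
So t_m = -4m + 5.
Continuing: -11, -15, -19, -23.
Summing m = 1..7 (7 terms) gives -77.

-77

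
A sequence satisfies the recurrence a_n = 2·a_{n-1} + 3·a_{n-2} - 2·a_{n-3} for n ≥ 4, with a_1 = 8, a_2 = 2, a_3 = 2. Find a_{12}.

-18998

Iterate the recurrence:
a_4 = -6, a_5 = -10, a_6 = -42, a_7 = -102, a_8 = -310, a_9 = -842, a_{10} = -2410, a_{11} = -6726, a_{12} = -18998.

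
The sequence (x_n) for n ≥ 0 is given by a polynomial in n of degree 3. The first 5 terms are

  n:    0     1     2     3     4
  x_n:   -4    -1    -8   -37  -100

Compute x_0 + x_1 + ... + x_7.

-1348

1st diffs: 3, -7, -29, -63.
2nd diffs: -10, -22, -34.
3rd diffs: -12, -12 (constant).
Newton forward-difference form: x_n = -4 + 3·C(n,1) + (-10)·C(n,2) + (-12)·C(n,3).
Continuing: -209, -376, -613.
Summing n = 0..7 (8 terms) gives -1348.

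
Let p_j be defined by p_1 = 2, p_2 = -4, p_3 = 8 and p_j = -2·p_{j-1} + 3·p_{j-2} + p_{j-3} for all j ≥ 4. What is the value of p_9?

Iterate the recurrence:
p_4 = -26;  p_5 = 72;  p_6 = -214;  p_7 = 618;  p_8 = -1806;  p_9 = 5252.

5252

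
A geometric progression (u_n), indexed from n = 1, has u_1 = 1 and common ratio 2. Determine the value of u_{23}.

u_n = 1·2^(n-1).
u_{23} = 1·2^22 = 4194304.

4194304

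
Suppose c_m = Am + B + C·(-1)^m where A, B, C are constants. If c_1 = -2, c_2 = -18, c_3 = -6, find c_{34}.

-82

At m = 1, 2, 3: A + B - C = -2; 2A + B + C = -18; 3A + B - C = -6.
Subtracting the first from the second: A + 2C = -16.
Subtracting the second from the third: A - 2C = 12.
Solving: C = -7, A = -2, then B = -7.
So c_m = -2·m + (-7) + (-7)·(-1)^m; at m=34 this is -82.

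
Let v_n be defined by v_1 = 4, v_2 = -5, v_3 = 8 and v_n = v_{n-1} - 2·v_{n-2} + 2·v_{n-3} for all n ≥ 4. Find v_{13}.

Iterate the recurrence:
v_4 = 26;  v_5 = 0;  v_6 = -36;  v_7 = 16;  v_8 = 88;  v_9 = -16;  v_{10} = -160;  v_{11} = 48;  v_{12} = 336;  v_{13} = -80.

-80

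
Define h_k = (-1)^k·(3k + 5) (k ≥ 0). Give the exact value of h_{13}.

-44

(-1)^13 = -1; 3k + 5 at k=13 is 44; so h_{13} = -44.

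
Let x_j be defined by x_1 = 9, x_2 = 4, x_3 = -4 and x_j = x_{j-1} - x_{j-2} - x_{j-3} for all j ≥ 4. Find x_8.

51

Iterate the recurrence:
x_4 = -17, x_5 = -17, x_6 = 4, x_7 = 38, x_8 = 51.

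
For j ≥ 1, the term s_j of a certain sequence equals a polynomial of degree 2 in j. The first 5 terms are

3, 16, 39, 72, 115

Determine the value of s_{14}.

952

1st diffs: 13, 23, 33, 43.
2nd diffs: 10, 10, 10 (constant).
Newton forward-difference form: s_j = 3 + 13·C(j-1,1) + 10·C(j-1,2).
At j = 14: j-1 = 13, so s_{14} = 3 + 169 + 780 = 952.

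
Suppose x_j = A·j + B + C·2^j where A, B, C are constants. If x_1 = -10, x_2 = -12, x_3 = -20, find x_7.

-364

The three given values yield: A + B + 2C = -10; 2A + B + 4C = -12; 3A + B + 8C = -20.
Subtracting the first from the second: A + 2C = -2.
Subtracting the second from the third: A + 4C = -8.
Solving: C = -3, A = 4, then B = -8.
So x_j = 4·j + (-8) + (-3)·2^j; at j=7 this is -364.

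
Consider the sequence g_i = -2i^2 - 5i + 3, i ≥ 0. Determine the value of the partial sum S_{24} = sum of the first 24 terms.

-9956

Over i = 0..23: Σi = 276, Σi² = 4324.
Total = (-2)·4324 + (-5)·276 + (3)·24 = -9956.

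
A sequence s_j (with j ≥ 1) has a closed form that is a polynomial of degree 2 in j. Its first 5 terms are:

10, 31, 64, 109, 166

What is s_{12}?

901

1st diffs: 21, 33, 45, 57.
2nd diffs: 12, 12, 12 (constant).
Newton forward-difference form: s_j = 10 + 21·C(j-1,1) + 12·C(j-1,2).
At j = 12: j-1 = 11, so s_{12} = 10 + 231 + 660 = 901.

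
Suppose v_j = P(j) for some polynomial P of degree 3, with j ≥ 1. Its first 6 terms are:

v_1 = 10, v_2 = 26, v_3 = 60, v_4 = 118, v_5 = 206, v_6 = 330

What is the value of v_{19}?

1st diffs: 16, 34, 58, 88, 124.
2nd diffs: 18, 24, 30, 36.
3rd diffs: 6, 6, 6 (constant).
So v_j = j^3 + 3j^2 + 6.
Evaluating at j = 19 gives v_{19} = 7948.

7948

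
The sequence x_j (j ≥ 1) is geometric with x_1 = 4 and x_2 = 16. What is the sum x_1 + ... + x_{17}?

Common ratio r = 4.
x_j = 4·4^(j-1).
S = 4·(4^17 - 1)/(4 - 1) = 4·(17179869184 - 1)/(3) = 22906492244.

22906492244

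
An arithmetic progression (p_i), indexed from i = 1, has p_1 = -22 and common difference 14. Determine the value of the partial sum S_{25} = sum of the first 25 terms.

p_i = -22 + (i - 1)·14.
p_{25} = 314; S = 25·(-22 + 314)/2 = 3650.

3650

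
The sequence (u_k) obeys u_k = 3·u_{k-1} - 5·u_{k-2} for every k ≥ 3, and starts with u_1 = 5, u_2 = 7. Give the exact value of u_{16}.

874753

Step forward from the initial values:
u_3 = -4, u_4 = -47, u_5 = -121, …, u_{13} = -61771, u_{14} = -12953, u_{15} = 269996, u_{16} = 874753.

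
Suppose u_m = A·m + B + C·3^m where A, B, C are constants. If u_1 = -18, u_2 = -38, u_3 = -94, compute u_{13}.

Plug in m = 1, 2, 3: A + B + 3C = -18; 2A + B + 9C = -38; 3A + B + 27C = -94.
Subtracting the first from the second: A + 6C = -20.
Subtracting the second from the third: A + 18C = -56.
Solving: C = -3, A = -2, then B = -7.
Hence u_{13} = -2·13 + (-7) + (-3)·1594323 = -4783002.

-4783002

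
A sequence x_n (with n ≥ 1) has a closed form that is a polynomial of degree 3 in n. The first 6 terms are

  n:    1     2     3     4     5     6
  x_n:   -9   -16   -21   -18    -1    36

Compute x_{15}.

2259

1st diffs: -7, -5, 3, 17, 37.
2nd diffs: 2, 8, 14, 20.
3rd diffs: 6, 6, 6 (constant).
Newton forward-difference form: x_n = -9 + (-7)·C(n-1,1) + 2·C(n-1,2) + 6·C(n-1,3).
At n = 15: n-1 = 14, so x_{15} = -9 - 98 + 182 + 2184 = 2259.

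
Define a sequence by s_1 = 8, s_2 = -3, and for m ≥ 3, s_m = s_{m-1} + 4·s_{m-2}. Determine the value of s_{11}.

Compute successive terms:
s_3 = 29;  s_4 = 17;  s_5 = 133;  s_6 = 201;  s_7 = 733;  s_8 = 1537;  s_9 = 4469;  s_{10} = 10617;  s_{11} = 28493.

28493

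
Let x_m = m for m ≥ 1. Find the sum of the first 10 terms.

Over m = 1..10: Σm = 55.
Total = (1)·55 = 55.

55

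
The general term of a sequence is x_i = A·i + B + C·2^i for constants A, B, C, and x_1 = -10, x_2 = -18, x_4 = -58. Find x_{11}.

-6168

The three given values yield: A + B + 2C = -10; 2A + B + 4C = -18; 4A + B + 16C = -58.
Subtracting the first from the second: A + 2C = -8.
Subtracting the second from the third: 2A + 12C = -40.
Solving: C = -3, A = -2, then B = -2.
So x_i = -2·i + (-2) + (-3)·2^i; at i=11 this is -6168.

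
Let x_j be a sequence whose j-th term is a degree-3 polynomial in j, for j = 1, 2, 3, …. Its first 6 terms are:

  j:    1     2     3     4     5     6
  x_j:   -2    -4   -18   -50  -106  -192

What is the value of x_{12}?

-1674

1st diffs: -2, -14, -32, -56, -86.
2nd diffs: -12, -18, -24, -30.
3rd diffs: -6, -6, -6 (constant).
Newton forward-difference form: x_j = -2 + (-2)·C(j-1,1) + (-12)·C(j-1,2) + (-6)·C(j-1,3).
At j = 12: j-1 = 11, so x_{12} = -2 - 22 - 660 - 990 = -1674.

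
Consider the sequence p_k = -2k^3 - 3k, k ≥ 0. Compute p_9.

p_9 = -2·9^3 - 3·9 = -1485.

-1485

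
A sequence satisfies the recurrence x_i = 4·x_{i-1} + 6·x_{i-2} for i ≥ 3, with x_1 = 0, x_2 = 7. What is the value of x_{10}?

Applying the relation repeatedly:
x_3 = 28, x_4 = 154, x_5 = 784, x_6 = 4060, x_7 = 20944, x_8 = 108136, x_9 = 558208, x_{10} = 2881648.

2881648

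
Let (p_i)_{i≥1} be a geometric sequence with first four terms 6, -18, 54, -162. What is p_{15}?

Common ratio r = -3.
p_i = 6·(-3)^(i-1).
p_{15} = 6·(-3)^14 = 28697814.

28697814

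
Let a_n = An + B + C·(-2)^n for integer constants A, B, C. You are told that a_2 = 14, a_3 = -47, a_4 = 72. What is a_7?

Plug in n = 2, 3, 4: 2A + B + 4C = 14; 3A + B - 8C = -47; 4A + B + 16C = 72.
Subtracting the first from the second: A - 12C = -61.
Subtracting the second from the third: A + 24C = 119.
Solving: C = 5, A = -1, then B = -4.
So a_n = -1·n + (-4) + 5·(-2)^n; at n=7 this is -651.

-651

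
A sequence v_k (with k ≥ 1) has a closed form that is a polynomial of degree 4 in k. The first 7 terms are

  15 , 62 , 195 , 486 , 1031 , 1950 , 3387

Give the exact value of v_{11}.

18035

1st diffs: 47, 133, 291, 545, 919, 1437.
2nd diffs: 86, 158, 254, 374, 518.
3rd diffs: 72, 96, 120, 144.
4th diffs: 24, 24, 24 (constant).
Newton forward-difference form: v_k = 15 + 47·C(k-1,1) + 86·C(k-1,2) + 72·C(k-1,3) + 24·C(k-1,4).
At k = 11: k-1 = 10, so v_{11} = 15 + 470 + 3870 + 8640 + 5040 = 18035.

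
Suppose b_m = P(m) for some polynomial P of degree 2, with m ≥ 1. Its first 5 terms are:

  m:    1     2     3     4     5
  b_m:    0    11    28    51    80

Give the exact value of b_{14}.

611

1st diffs: 11, 17, 23, 29.
2nd diffs: 6, 6, 6 (constant).
Newton forward-difference form: b_m = 11·C(m-1,1) + 6·C(m-1,2).
At m = 14: m-1 = 13, so b_{14} = 143 + 468 = 611.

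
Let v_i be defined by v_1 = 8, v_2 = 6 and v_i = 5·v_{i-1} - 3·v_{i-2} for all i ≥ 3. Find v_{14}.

Applying the relation repeatedly:
v_3 = 6;  v_4 = 12;  v_5 = 42;  …;  v_{11} = 254706;  v_{12} = 1095942;  v_{13} = 4715592;  v_{14} = 20290134.

20290134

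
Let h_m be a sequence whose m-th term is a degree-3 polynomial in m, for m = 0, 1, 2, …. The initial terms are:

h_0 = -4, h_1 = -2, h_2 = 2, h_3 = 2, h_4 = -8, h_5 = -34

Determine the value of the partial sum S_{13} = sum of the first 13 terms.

-3614

1st diffs: 2, 4, 0, -10, -26.
2nd diffs: 2, -4, -10, -16.
3rd diffs: -6, -6, -6 (constant).
Newton forward-difference form: h_m = -4 + 2·C(m,1) + 2·C(m,2) + (-6)·C(m,3).
Continuing: …, -82, -158, -268, -418, …, h_{12} = -1168.
Summing m = 0..12 (13 terms) gives -3614.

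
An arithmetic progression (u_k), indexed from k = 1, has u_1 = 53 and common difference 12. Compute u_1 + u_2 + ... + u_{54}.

20034

u_k = 53 + (k - 1)·12.
u_{54} = 689; S = 54·(53 + 689)/2 = 20034.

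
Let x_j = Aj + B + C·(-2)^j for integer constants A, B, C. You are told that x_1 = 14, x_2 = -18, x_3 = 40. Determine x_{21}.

10485724

Plug in j = 1, 2, 3: A + B - 2C = 14; 2A + B + 4C = -18; 3A + B - 8C = 40.
Subtracting the first from the second: A + 6C = -32.
Subtracting the second from the third: A - 12C = 58.
Solving: C = -5, A = -2, then B = 6.
So x_j = -2·j + 6 + (-5)·(-2)^j; at j=21 this is 10485724.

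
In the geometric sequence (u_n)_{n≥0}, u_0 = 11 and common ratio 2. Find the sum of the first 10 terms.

u_n = 11·2^(n-0).
S = 11·(2^10 - 1)/(2 - 1) = 11·(1024 - 1)/(1) = 11253.

11253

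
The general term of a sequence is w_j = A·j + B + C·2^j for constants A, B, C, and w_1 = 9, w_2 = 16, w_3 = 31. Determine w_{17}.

Plug in j = 1, 2, 3: A + B + 2C = 9; 2A + B + 4C = 16; 3A + B + 8C = 31.
Subtracting the first from the second: A + 2C = 7.
Subtracting the second from the third: A + 4C = 15.
Solving: C = 4, A = -1, then B = 2.
So w_j = -1·j + 2 + 4·2^j; at j=17 this is 524273.

524273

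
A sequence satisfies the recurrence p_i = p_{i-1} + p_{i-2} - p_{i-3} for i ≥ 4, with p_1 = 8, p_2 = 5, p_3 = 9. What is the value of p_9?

12

Iterate the recurrence:
p_4 = 6  p_5 = 10  p_6 = 7  p_7 = 11  p_8 = 8  p_9 = 12.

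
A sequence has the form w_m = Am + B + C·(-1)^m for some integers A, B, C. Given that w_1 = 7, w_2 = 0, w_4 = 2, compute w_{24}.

22

At m = 1, 2, 4: A + B - C = 7; 2A + B + C = 0; 4A + B + C = 2.
Subtracting the first from the second: A + 2C = -7.
Subtracting the second from the third: 2A = 2.
Solving: C = -4, A = 1, then B = 2.
So w_m = 1·m + 2 + (-4)·(-1)^m; at m=24 this is 22.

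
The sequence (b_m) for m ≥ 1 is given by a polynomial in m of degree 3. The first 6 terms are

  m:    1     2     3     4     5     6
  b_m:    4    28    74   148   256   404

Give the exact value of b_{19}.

8698

1st diffs: 24, 46, 74, 108, 148.
2nd diffs: 22, 28, 34, 40.
3rd diffs: 6, 6, 6 (constant).
Newton forward-difference form: b_m = 4 + 24·C(m-1,1) + 22·C(m-1,2) + 6·C(m-1,3).
At m = 19: m-1 = 18, so b_{19} = 4 + 432 + 3366 + 4896 = 8698.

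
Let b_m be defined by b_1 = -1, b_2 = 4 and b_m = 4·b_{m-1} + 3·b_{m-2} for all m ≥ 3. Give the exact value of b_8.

29608

Compute successive terms:
b_3 = 13  b_4 = 64  b_5 = 295  b_6 = 1372  b_7 = 6373  b_8 = 29608.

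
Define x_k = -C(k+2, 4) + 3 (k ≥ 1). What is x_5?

C(7, 4) = 35, so x_5 = -32.

-32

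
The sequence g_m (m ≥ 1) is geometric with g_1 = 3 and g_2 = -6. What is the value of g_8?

Common ratio r = -2.
g_m = 3·(-2)^(m-1).
g_8 = 3·(-2)^7 = -384.

-384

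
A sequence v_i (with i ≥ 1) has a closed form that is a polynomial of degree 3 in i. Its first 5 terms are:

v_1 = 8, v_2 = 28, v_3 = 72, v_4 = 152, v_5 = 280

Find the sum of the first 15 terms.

29520

1st diffs: 20, 44, 80, 128.
2nd diffs: 24, 36, 48.
3rd diffs: 12, 12 (constant).
So v_i = 2i^3 + 6i.
Continuing: …, 468, 728, 1072, 1512, …, v_{15} = 6840.
Summing i = 1..15 (15 terms) gives 29520.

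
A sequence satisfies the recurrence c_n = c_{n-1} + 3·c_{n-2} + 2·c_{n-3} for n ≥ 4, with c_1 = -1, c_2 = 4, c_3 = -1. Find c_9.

Step forward from the initial values:
c_4 = 9; c_5 = 14; c_6 = 39; c_7 = 99; c_8 = 244; c_9 = 619.

619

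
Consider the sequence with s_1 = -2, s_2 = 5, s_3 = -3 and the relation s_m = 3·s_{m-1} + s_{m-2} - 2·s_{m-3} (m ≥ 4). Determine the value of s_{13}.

-101104

Applying the relation repeatedly:
s_4 = 0, s_5 = -13, s_6 = -33, s_7 = -112, s_8 = -343, s_9 = -1075, s_{10} = -3344, s_{11} = -10421, s_{12} = -32457, s_{13} = -101104.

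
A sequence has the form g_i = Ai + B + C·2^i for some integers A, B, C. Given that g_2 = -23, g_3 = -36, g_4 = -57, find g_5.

-94

Plug in i = 2, 3, 4: 2A + B + 4C = -23; 3A + B + 8C = -36; 4A + B + 16C = -57.
Subtracting the first from the second: A + 4C = -13.
Subtracting the second from the third: A + 8C = -21.
Solving: C = -2, A = -5, then B = -5.
So g_i = -5·i + (-5) + (-2)·2^i; at i=5 this is -94.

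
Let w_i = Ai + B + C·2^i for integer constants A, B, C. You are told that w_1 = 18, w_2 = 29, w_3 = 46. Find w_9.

Plug in i = 1, 2, 3: A + B + 2C = 18; 2A + B + 4C = 29; 3A + B + 8C = 46.
Subtracting the first from the second: A + 2C = 11.
Subtracting the second from the third: A + 4C = 17.
Solving: C = 3, A = 5, then B = 7.
Therefore w_9 = 45 + 7 + 3·512 = 1588.

1588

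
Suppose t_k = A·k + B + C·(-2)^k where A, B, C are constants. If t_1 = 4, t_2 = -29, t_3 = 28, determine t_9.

2530

Write the equations: A + B - 2C = 4; 2A + B + 4C = -29; 3A + B - 8C = 28.
Subtracting the first from the second: A + 6C = -33.
Subtracting the second from the third: A - 12C = 57.
Solving: C = -5, A = -3, then B = -3.
So t_k = -3·k + (-3) + (-5)·(-2)^k; at k=9 this is 2530.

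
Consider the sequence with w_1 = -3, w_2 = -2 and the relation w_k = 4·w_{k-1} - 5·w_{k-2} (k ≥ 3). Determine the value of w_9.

237

Applying the relation repeatedly:
w_3 = 7; w_4 = 38; w_5 = 117; w_6 = 278; w_7 = 527; w_8 = 718; w_9 = 237.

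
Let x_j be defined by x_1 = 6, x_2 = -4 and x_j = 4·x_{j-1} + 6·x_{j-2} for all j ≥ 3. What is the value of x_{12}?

Iterate the recurrence:
x_3 = 20;  x_4 = 56;  x_5 = 344;  x_6 = 1712;  x_7 = 8912;  x_8 = 45920;  x_9 = 237152;  x_{10} = 1224128;  x_{11} = 6319424;  x_{12} = 32622464.

32622464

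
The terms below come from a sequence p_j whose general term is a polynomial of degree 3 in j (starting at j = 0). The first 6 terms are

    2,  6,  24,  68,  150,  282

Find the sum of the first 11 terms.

1st diffs: 4, 18, 44, 82, 132.
2nd diffs: 14, 26, 38, 50.
3rd diffs: 12, 12, 12 (constant).
Newton forward-difference form: p_j = 2 + 4·C(j,1) + 14·C(j,2) + 12·C(j,3).
Continuing: …, 476, 744, 1098, 1550, …, p_{10} = 2112.
Summing j = 0..10 (11 terms) gives 6512.

6512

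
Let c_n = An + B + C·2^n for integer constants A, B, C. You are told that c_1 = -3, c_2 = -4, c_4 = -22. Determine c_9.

-999

Plug in n = 1, 2, 4: A + B + 2C = -3; 2A + B + 4C = -4; 4A + B + 16C = -22.
Subtracting the first from the second: A + 2C = -1.
Subtracting the second from the third: 2A + 12C = -18.
Solving: C = -2, A = 3, then B = -2.
Therefore c_9 = 27 + (-2) + (-2)·512 = -999.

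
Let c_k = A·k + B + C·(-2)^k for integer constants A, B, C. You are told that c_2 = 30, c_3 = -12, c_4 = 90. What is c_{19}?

Write the equations: 2A + B + 4C = 30; 3A + B - 8C = -12; 4A + B + 16C = 90.
Subtracting the first from the second: A - 12C = -42.
Subtracting the second from the third: A + 24C = 102.
Solving: C = 4, A = 6, then B = 2.
Therefore c_{19} = 114 + 2 + 4·(-524288) = -2097036.

-2097036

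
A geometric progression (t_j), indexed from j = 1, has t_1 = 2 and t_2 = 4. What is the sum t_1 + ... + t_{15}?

65534

Common ratio r = 2.
t_j = 2·2^(j-1).
S = 2·(2^15 - 1)/(2 - 1) = 2·(32768 - 1)/(1) = 65534.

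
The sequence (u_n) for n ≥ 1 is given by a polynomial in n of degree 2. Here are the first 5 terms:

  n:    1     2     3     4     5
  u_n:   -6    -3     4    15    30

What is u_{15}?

1st diffs: 3, 7, 11, 15.
2nd diffs: 4, 4, 4 (constant).
So u_n = 2n^2 - 3n - 5.
Evaluating at n = 15 gives u_{15} = 400.

400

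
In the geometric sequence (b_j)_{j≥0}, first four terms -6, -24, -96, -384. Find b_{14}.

Common ratio r = 4.
b_j = (-6)·4^(j-0).
b_{14} = (-6)·4^14 = -1610612736.

-1610612736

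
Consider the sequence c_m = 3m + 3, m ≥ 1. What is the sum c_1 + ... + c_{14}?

Over m = 1..14: Σm = 105.
Total = (3)·105 + (3)·14 = 357.

357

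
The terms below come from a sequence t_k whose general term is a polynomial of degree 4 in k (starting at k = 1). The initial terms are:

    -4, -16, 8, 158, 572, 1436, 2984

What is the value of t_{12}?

32534

1st diffs: -12, 24, 150, 414, 864, 1548.
2nd diffs: 36, 126, 264, 450, 684.
3rd diffs: 90, 138, 186, 234.
4th diffs: 48, 48, 48 (constant).
Newton forward-difference form: t_k = -4 + (-12)·C(k-1,1) + 36·C(k-1,2) + 90·C(k-1,3) + 48·C(k-1,4).
At k = 12: k-1 = 11, so t_{12} = -4 - 132 + 1980 + 14850 + 15840 = 32534.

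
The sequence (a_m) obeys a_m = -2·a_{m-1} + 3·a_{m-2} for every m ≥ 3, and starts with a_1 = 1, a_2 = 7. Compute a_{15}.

Step forward from the initial values:
a_3 = -11; a_4 = 43; a_5 = -119; …; a_{12} = 265723; a_{13} = -797159; a_{14} = 2391487; a_{15} = -7174451.
(Characteristic roots are 1 and -3.)

-7174451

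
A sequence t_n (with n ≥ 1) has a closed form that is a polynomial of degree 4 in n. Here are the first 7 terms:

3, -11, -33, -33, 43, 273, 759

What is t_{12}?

1st diffs: -14, -22, 0, 76, 230, 486.
2nd diffs: -8, 22, 76, 154, 256.
3rd diffs: 30, 54, 78, 102.
4th diffs: 24, 24, 24 (constant).
Newton forward-difference form: t_n = 3 + (-14)·C(n-1,1) + (-8)·C(n-1,2) + 30·C(n-1,3) + 24·C(n-1,4).
At n = 12: n-1 = 11, so t_{12} = 3 - 154 - 440 + 4950 + 7920 = 12279.

12279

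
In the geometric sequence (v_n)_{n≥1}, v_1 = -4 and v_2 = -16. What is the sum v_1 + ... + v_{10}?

-1398100

Common ratio r = 4.
v_n = (-4)·4^(n-1).
S = (-4)·(4^10 - 1)/(4 - 1) = (-4)·(1048576 - 1)/(3) = -1398100.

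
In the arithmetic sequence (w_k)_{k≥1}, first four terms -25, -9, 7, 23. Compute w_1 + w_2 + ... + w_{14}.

1106

Common difference d = 16.
w_k = -25 + (k - 1)·16.
w_{14} = 183; S = 14·(-25 + 183)/2 = 1106.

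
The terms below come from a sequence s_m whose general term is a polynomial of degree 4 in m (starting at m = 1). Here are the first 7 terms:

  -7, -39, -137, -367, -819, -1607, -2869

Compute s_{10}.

1st diffs: -32, -98, -230, -452, -788, -1262.
2nd diffs: -66, -132, -222, -336, -474.
3rd diffs: -66, -90, -114, -138.
4th diffs: -24, -24, -24 (constant).
So s_m = -m^4 - m^3 - 2m^2 - 4m + 1.
Evaluating at m = 10 gives s_{10} = -11239.

-11239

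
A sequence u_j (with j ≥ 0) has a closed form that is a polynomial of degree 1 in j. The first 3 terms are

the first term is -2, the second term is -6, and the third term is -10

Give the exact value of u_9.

-38

1st diffs: -4, -4 (constant).
So u_j = -4j - 2.
Evaluating at j = 9 gives u_9 = -38.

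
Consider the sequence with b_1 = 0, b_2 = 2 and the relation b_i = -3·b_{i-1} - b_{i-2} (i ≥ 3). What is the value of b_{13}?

Step forward from the initial values:
b_3 = -6, b_4 = 16, b_5 = -42, …, b_{10} = 5168, b_{11} = -13530, b_{12} = 35422, b_{13} = -92736.

-92736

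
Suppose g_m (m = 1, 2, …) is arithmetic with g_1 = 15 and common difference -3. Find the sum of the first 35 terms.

g_m = 15 + (m - 1)·(-3).
g_{35} = -87; S = 35·(15 + (-87))/2 = -1260.

-1260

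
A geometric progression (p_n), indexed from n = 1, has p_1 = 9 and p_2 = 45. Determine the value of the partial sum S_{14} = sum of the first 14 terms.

Common ratio r = 5.
p_n = 9·5^(n-1).
S = 9·(5^14 - 1)/(5 - 1) = 9·(6103515625 - 1)/(4) = 13732910154.

13732910154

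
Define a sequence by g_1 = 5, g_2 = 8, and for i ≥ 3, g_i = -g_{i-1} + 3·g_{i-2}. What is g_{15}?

-48377

Step forward from the initial values:
g_3 = 7, g_4 = 17, g_5 = 4, …, g_{12} = 4079, g_{13} = -9035, g_{14} = 21272, g_{15} = -48377.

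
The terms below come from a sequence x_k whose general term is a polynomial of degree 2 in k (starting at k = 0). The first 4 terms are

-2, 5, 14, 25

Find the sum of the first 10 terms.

1st diffs: 7, 9, 11.
2nd diffs: 2, 2 (constant).
So x_k = k^2 + 6k - 2.
Continuing: …, 38, 53, 70, 89, …, x_9 = 133.
Summing k = 0..9 (10 terms) gives 535.

535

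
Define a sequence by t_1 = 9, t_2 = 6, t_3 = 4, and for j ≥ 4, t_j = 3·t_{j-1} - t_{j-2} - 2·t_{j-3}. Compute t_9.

-1968

Compute successive terms:
t_4 = -12  t_5 = -52  t_6 = -152  t_7 = -380  t_8 = -884  t_9 = -1968.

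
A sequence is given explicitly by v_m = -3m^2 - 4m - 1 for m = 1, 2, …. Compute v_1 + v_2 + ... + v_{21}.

-10878

Over m = 1..21: Σm = 231, Σm² = 3311.
Total = (-3)·3311 + (-4)·231 + (-1)·21 = -10878.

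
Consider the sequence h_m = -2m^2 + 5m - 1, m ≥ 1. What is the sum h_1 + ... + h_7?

-147

Over m = 1..7: Σm = 28, Σm² = 140.
Total = (-2)·140 + (5)·28 + (-1)·7 = -147.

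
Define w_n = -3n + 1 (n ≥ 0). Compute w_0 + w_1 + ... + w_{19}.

Over n = 0..19: Σn = 190.
Total = (-3)·190 + (1)·20 = -550.

-550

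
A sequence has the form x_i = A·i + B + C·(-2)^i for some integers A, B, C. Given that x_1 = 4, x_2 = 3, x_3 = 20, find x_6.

Write the equations: A + B - 2C = 4; 2A + B + 4C = 3; 3A + B - 8C = 20.
Subtracting the first from the second: A + 6C = -1.
Subtracting the second from the third: A - 12C = 17.
Solving: C = -1, A = 5, then B = -3.
So x_i = 5·i + (-3) + (-1)·(-2)^i; at i=6 this is -37.

-37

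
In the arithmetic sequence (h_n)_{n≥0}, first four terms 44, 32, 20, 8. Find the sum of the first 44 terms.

Common difference d = -12.
h_n = 44 + (n - 0)·(-12).
h_{43} = -472; S = 44·(44 + (-472))/2 = -9416.

-9416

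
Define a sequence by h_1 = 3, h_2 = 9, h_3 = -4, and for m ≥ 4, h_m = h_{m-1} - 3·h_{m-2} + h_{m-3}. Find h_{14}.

-1427

h_4 = -28  h_5 = -7  h_6 = 73  …  h_{11} = 956  h_{12} = -112  h_{13} = -2719  h_{14} = -1427.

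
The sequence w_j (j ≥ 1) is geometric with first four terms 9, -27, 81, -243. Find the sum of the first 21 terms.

Common ratio r = -3.
w_j = 9·(-3)^(j-1).
S = 9·((-3)^21 - 1)/(-3 - 1) = 9·(-10460353203 - 1)/(-4) = 23535794709.

23535794709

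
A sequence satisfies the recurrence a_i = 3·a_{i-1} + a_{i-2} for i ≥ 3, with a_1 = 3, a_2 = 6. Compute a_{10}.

a_3 = 21; a_4 = 69; a_5 = 228; a_6 = 753; a_7 = 2487; a_8 = 8214; a_9 = 27129; a_{10} = 89601.

89601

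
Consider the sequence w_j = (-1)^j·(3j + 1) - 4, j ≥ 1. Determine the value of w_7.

(-1)^7 = -1; 3j + 1 at j=7 is 22; so w_7 = -26.

-26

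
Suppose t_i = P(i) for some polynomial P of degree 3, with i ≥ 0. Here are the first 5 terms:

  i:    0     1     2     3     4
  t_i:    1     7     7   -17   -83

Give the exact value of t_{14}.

1st diffs: 6, 0, -24, -66.
2nd diffs: -6, -24, -42.
3rd diffs: -18, -18 (constant).
Newton forward-difference form: t_i = 1 + 6·C(i,1) + (-6)·C(i,2) + (-18)·C(i,3).
At i = 14: i = 14, so t_{14} = 1 + 84 - 546 - 6552 = -7013.

-7013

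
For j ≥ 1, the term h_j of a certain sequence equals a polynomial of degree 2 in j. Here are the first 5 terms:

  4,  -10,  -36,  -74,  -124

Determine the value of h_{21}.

-2556

1st diffs: -14, -26, -38, -50.
2nd diffs: -12, -12, -12 (constant).
Newton forward-difference form: h_j = 4 + (-14)·C(j-1,1) + (-12)·C(j-1,2).
At j = 21: j-1 = 20, so h_{21} = 4 - 280 - 2280 = -2556.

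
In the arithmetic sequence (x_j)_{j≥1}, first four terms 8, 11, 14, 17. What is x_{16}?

Common difference d = 3.
x_j = 8 + (j - 1)·3.
x_{16} = 8 + 15·3 = 53.

53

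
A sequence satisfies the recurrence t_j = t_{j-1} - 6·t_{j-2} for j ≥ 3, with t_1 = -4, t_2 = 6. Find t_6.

Applying the relation repeatedly:
t_3 = 30;  t_4 = -6;  t_5 = -186;  t_6 = -150.

-150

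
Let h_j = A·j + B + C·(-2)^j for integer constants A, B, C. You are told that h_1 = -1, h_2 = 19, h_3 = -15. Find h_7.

-367

At j = 1, 2, 3: A + B - 2C = -1; 2A + B + 4C = 19; 3A + B - 8C = -15.
Subtracting the first from the second: A + 6C = 20.
Subtracting the second from the third: A - 12C = -34.
Solving: C = 3, A = 2, then B = 3.
Therefore h_7 = 14 + 3 + 3·(-128) = -367.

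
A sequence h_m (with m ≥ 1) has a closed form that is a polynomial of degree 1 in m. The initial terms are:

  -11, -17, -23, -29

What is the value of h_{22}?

-137

1st diffs: -6, -6, -6 (constant).
So h_m = -6m - 5.
Evaluating at m = 22 gives h_{22} = -137.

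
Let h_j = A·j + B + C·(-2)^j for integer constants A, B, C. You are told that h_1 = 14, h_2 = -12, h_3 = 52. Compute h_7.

668

At j = 1, 2, 3: A + B - 2C = 14; 2A + B + 4C = -12; 3A + B - 8C = 52.
Subtracting the first from the second: A + 6C = -26.
Subtracting the second from the third: A - 12C = 64.
Solving: C = -5, A = 4, then B = 0.
Therefore h_7 = 28 + 0 + (-5)·(-128) = 668.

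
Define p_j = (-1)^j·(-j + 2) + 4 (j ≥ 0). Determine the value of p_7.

9

(-1)^7 = -1; -j + 2 at j=7 is -5; so p_7 = 9.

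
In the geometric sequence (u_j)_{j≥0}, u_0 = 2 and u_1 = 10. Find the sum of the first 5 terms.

1562

Common ratio r = 5.
u_j = 2·5^(j-0).
S = 2·(5^5 - 1)/(5 - 1) = 2·(3125 - 1)/(4) = 1562.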